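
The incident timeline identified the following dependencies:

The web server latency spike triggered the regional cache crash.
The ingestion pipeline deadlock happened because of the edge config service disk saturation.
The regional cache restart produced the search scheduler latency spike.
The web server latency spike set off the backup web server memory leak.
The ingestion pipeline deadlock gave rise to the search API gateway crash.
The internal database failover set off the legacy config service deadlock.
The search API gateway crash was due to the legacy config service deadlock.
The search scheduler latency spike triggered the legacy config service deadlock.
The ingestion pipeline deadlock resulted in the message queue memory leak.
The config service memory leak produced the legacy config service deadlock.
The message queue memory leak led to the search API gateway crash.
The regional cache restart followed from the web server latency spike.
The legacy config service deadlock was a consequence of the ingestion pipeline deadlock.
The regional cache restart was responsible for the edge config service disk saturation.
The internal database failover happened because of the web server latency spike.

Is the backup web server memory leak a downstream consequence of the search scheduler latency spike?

The search scheduler latency spike leads to the legacy config service deadlock, the search API gateway crash; the backup web server memory leak is not among them.

No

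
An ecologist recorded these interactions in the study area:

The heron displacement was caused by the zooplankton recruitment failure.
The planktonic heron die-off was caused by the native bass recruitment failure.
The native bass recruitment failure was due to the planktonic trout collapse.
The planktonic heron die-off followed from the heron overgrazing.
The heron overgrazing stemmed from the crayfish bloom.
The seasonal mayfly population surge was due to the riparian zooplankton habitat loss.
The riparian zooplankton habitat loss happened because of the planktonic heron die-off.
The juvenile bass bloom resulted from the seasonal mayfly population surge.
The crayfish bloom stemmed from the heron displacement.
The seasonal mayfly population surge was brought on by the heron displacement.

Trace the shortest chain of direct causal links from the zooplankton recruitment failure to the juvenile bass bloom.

the zooplankton recruitment failure → the heron displacement → the seasonal mayfly population surge → the juvenile bass bloom

the zooplankton recruitment failure → the heron displacement
the heron displacement → the seasonal mayfly population surge
the seasonal mayfly population surge → the juvenile bass bloom
Length: 3 steps.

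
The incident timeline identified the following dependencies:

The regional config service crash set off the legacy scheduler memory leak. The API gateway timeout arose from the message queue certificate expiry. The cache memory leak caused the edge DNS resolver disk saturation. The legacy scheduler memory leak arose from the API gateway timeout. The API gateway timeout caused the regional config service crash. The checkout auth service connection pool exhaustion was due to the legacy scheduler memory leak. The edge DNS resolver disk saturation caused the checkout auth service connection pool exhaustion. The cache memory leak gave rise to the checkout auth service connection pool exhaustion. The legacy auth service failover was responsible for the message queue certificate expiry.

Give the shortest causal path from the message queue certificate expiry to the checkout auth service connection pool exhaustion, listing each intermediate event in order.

the message queue certificate expiry → the API gateway timeout
the API gateway timeout → the legacy scheduler memory leak
the legacy scheduler memory leak → the checkout auth service connection pool exhaustion
Length: 3 steps.

the message queue certificate expiry → the API gateway timeout → the legacy scheduler memory leak → the checkout auth service connection pool exhaustion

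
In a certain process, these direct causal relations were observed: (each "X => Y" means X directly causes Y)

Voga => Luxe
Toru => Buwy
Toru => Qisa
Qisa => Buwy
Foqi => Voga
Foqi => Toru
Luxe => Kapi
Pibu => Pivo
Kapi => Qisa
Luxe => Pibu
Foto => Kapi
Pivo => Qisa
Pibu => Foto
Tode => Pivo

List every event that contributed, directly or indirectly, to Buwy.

Immediate causes of Buwy: Toru, Qisa.
Further upstream: Foqi, Voga, Luxe, Pibu, Foto, Pivo, Kapi, Tode.

Foqi, Foto, Kapi, Luxe, Pibu, Pivo, Qisa, Tode, Toru, Voga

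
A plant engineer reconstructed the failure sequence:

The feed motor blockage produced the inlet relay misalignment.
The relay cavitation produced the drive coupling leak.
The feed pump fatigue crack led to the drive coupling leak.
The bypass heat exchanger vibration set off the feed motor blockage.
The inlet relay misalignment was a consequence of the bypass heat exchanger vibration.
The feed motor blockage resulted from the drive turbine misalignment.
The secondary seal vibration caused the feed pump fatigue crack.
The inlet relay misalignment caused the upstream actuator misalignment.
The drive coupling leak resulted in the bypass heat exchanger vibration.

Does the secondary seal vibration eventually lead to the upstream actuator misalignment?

Yes

There is a causal chain: the secondary seal vibration → the feed pump fatigue crack → the drive coupling leak → the bypass heat exchanger vibration → the inlet relay misalignment → the upstream actuator misalignment.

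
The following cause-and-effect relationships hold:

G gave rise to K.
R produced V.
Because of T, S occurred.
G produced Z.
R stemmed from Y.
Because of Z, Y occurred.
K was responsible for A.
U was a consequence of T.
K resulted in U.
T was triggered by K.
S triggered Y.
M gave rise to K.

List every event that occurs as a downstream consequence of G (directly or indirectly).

Direct effects: K, Z.
2 steps out: T, A, U, Y.
3 steps out: S, R.
4 steps out: V.
Not reachable from it: M.

A, K, R, S, T, U, V, Y, Z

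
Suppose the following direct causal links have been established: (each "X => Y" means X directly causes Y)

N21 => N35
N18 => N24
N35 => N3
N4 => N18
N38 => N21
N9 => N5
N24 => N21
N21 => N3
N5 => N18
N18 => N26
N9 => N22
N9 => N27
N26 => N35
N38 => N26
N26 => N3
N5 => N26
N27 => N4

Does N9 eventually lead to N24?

There is a causal chain: N9 → N5 → N18 → N24.

Yes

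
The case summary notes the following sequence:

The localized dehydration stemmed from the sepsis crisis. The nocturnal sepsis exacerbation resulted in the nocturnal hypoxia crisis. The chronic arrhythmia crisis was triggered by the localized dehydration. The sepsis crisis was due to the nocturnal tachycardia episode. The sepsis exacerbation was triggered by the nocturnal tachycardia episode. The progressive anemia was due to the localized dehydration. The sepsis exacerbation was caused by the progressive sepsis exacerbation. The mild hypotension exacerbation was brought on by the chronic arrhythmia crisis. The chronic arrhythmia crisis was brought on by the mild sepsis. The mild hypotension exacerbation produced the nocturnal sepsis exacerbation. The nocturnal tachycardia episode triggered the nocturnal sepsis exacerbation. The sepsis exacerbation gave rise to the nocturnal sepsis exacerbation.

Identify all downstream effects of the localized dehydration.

Direct effects: the progressive anemia, the chronic arrhythmia crisis.
2 steps out: the mild hypotension exacerbation.
3 steps out: the nocturnal sepsis exacerbation.
4 steps out: the nocturnal hypoxia crisis.
Not reachable from it: the progressive sepsis exacerbation, the nocturnal tachycardia episode, the sepsis exacerbation, the mild sepsis, the sepsis crisis.

the chronic arrhythmia crisis, the mild hypotension exacerbation, the nocturnal hypoxia crisis, the nocturnal sepsis exacerbation, the progressive anemia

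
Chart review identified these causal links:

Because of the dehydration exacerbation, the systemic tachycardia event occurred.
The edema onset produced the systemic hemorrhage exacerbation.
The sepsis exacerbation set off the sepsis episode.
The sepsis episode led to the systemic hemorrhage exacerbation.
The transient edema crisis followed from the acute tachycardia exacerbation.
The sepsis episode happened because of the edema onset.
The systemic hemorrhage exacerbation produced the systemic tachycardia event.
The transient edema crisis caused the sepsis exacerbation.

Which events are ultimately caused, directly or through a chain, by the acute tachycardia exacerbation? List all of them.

Direct effects: the transient edema crisis.
2 steps out: the sepsis exacerbation.
3 steps out: the sepsis episode.
4 steps out: the systemic hemorrhage exacerbation.
5 steps out: the systemic tachycardia event.
Not reachable from it: the edema onset, the dehydration exacerbation.

the sepsis episode, the sepsis exacerbation, the systemic hemorrhage exacerbation, the systemic tachycardia event, the transient edema crisis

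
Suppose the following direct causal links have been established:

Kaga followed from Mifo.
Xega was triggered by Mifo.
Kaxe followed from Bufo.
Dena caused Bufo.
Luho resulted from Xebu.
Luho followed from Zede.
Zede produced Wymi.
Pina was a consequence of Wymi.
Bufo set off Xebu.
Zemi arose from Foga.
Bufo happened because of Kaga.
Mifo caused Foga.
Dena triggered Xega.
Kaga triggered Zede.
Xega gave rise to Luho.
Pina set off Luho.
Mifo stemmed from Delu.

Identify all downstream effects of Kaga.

Bufo, Kaxe, Luho, Pina, Wymi, Xebu, Zede

Direct effects: Zede, Bufo.
2 steps out: Xebu, Kaxe, Wymi, Luho.
3 steps out: Pina.
Not reachable from it: Delu, Mifo, Dena, Foga, Xega, Zemi.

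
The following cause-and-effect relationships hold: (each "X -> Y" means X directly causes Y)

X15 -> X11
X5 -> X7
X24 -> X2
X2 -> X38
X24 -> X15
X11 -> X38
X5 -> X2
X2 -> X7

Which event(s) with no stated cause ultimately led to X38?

X24, X5

Tracing upstream from X38: X38 ← X2 ← X24.
A separate upstream branch: X38 ← X2 ← X5.
Each of those chain origins has no stated cause.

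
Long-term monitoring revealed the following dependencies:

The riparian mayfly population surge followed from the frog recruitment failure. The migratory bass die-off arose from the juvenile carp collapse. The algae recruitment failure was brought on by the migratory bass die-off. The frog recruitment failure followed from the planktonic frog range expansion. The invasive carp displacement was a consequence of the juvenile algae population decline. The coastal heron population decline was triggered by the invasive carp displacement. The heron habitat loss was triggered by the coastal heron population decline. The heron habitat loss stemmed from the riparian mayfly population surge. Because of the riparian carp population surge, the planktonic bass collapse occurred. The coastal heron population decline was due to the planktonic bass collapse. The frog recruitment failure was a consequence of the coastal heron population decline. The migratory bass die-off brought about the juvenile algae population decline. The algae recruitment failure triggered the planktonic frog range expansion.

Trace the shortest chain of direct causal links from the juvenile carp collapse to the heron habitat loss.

the juvenile carp collapse → the migratory bass die-off → the juvenile algae population decline → the invasive carp displacement → the coastal heron population decline → the heron habitat loss

the juvenile carp collapse → the migratory bass die-off
the migratory bass die-off → the juvenile algae population decline
the juvenile algae population decline → the invasive carp displacement
the invasive carp displacement → the coastal heron population decline
the coastal heron population decline → the heron habitat loss
Length: 5 steps.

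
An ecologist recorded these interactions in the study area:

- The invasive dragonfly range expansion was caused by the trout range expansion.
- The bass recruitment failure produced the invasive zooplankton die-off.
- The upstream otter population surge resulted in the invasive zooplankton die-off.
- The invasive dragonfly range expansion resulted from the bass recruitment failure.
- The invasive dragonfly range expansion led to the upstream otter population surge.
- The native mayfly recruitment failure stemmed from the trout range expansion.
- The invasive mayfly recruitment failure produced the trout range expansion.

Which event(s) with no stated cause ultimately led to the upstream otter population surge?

the bass recruitment failure, the invasive mayfly recruitment failure

Tracing upstream from the upstream otter population surge: the upstream otter population surge ← the invasive dragonfly range expansion ← the bass recruitment failure.
A separate upstream branch: the upstream otter population surge ← the invasive dragonfly range expansion ← the trout range expansion ← the invasive mayfly recruitment failure.
Each of those chain origins has no stated cause.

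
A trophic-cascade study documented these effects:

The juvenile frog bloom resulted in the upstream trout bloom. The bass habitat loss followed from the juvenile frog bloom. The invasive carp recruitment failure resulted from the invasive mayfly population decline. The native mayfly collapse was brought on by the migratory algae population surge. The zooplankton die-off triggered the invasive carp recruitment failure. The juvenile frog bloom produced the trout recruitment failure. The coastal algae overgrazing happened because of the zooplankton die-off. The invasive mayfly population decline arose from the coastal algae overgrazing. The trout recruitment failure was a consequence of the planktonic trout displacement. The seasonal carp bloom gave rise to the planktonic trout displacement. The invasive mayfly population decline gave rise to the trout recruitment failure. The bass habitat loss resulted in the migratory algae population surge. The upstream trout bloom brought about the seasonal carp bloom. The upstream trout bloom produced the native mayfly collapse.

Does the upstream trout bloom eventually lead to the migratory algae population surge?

No

The upstream trout bloom leads to the seasonal carp bloom, the planktonic trout displacement, the trout recruitment failure, the native mayfly collapse; the migratory algae population surge is not among them.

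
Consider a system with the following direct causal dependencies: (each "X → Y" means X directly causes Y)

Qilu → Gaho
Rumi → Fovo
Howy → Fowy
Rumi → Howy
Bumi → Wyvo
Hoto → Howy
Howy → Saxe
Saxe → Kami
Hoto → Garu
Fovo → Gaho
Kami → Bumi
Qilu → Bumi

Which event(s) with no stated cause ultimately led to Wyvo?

Hoto, Qilu, Rumi

Tracing upstream from Wyvo: Wyvo ← Bumi ← Kami ← Saxe ← Howy ← Hoto.
A separate upstream branch: Wyvo ← Bumi ← Kami ← Saxe ← Howy ← Rumi.
A separate upstream branch: Wyvo ← Bumi ← Qilu.
Each of those chain origins has no stated cause.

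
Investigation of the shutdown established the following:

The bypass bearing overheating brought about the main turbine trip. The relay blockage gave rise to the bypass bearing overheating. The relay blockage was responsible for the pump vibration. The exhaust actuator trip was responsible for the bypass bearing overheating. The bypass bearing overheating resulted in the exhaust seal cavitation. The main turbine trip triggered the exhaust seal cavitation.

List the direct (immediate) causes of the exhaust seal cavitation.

the bypass bearing overheating, the main turbine trip

Upstream contributors include the relay blockage, the exhaust actuator trip, but only the bypass bearing overheating, the main turbine trip feed directly into the exhaust seal cavitation.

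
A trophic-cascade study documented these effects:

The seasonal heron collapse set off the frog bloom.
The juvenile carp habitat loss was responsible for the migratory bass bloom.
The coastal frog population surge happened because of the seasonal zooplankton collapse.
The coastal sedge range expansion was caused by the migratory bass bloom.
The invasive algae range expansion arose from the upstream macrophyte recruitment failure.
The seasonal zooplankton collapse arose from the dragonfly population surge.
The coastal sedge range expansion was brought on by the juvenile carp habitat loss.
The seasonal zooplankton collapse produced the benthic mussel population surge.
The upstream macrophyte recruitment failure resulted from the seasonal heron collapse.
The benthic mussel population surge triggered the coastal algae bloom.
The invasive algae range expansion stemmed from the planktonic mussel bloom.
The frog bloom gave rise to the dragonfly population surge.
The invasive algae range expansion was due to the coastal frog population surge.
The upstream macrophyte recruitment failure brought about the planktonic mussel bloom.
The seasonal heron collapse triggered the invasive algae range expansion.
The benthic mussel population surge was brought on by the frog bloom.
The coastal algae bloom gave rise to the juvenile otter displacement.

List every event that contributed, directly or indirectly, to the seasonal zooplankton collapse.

Immediate cause of the seasonal zooplankton collapse: the dragonfly population surge.
Further upstream: the seasonal heron collapse, the frog bloom.

the dragonfly population surge, the frog bloom, the seasonal heron collapse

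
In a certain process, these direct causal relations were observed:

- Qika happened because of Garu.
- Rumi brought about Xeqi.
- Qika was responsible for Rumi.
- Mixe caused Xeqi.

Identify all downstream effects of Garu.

Qika, Rumi, Xeqi

Direct effects: Qika.
2 steps out: Rumi.
3 steps out: Xeqi.
Not reachable from it: Mixe.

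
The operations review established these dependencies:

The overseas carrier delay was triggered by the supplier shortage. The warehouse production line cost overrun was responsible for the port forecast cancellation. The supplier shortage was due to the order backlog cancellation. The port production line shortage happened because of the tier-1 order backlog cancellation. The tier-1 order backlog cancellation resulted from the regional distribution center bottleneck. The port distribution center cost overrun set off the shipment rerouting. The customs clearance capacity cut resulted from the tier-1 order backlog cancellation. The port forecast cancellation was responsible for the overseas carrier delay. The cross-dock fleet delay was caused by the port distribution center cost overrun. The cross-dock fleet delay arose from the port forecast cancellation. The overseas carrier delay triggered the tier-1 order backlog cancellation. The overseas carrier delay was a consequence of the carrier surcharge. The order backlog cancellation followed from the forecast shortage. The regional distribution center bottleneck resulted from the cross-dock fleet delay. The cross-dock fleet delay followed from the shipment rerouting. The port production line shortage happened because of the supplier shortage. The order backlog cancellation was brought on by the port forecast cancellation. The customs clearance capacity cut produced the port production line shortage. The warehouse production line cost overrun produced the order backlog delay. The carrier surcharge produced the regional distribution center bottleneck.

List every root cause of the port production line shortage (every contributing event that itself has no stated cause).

Tracing upstream from the port production line shortage: the port production line shortage ← the supplier shortage ← the order backlog cancellation ← the port forecast cancellation ← the warehouse production line cost overrun.
A separate upstream branch: the port production line shortage ← the supplier shortage ← the order backlog cancellation ← the forecast shortage.
A separate upstream branch: the port production line shortage ← the tier-1 order backlog cancellation ← the regional distribution center bottleneck ← the cross-dock fleet delay ← the port distribution center cost overrun.
A separate upstream branch: the port production line shortage ← the tier-1 order backlog cancellation ← the overseas carrier delay ← the carrier surcharge.
Each of those chain origins has no stated cause.

the carrier surcharge, the forecast shortage, the port distribution center cost overrun, the warehouse production line cost overrun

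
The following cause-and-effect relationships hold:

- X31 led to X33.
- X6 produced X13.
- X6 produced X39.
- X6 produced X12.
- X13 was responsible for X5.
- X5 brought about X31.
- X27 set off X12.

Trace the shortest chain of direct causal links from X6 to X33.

X6 → X13 → X5 → X31 → X33

X6 → X13
X13 → X5
X5 → X31
X31 → X33
Length: 4 steps.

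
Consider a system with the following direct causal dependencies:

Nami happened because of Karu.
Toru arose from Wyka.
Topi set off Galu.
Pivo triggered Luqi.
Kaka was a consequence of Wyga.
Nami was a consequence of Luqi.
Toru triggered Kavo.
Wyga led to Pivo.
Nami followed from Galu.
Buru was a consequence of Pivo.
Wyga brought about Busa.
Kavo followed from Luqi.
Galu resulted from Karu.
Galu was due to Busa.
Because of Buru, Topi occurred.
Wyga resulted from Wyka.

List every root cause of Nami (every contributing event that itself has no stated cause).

Tracing upstream from Nami: Nami ← Luqi ← Pivo ← Wyga ← Wyka.
A separate upstream branch: Nami ← Karu.
Each of those chain origins has no stated cause.

Karu, Wyka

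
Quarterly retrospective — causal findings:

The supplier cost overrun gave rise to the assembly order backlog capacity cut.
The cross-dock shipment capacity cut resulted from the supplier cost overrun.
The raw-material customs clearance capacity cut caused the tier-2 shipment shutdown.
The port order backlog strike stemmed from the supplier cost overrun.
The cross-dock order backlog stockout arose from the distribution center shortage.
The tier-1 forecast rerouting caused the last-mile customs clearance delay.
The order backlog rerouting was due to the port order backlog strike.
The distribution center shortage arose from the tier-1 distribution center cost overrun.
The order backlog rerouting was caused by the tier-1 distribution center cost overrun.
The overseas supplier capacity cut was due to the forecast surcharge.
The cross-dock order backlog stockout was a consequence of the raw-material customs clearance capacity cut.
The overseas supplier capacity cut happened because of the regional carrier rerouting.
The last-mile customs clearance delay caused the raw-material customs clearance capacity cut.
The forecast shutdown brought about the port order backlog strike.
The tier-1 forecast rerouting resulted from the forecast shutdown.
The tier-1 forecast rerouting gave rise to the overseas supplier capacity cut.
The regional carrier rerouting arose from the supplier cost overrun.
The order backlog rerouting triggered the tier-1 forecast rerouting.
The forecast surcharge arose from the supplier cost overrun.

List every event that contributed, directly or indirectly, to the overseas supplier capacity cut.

the forecast shutdown, the forecast surcharge, the order backlog rerouting, the port order backlog strike, the regional carrier rerouting, the supplier cost overrun, the tier-1 distribution center cost overrun, the tier-1 forecast rerouting

Immediate causes of the overseas supplier capacity cut: the forecast surcharge, the tier-1 forecast rerouting, the regional carrier rerouting.
Further upstream: the supplier cost overrun, the tier-1 distribution center cost overrun, the forecast shutdown, the port order backlog strike, the order backlog rerouting.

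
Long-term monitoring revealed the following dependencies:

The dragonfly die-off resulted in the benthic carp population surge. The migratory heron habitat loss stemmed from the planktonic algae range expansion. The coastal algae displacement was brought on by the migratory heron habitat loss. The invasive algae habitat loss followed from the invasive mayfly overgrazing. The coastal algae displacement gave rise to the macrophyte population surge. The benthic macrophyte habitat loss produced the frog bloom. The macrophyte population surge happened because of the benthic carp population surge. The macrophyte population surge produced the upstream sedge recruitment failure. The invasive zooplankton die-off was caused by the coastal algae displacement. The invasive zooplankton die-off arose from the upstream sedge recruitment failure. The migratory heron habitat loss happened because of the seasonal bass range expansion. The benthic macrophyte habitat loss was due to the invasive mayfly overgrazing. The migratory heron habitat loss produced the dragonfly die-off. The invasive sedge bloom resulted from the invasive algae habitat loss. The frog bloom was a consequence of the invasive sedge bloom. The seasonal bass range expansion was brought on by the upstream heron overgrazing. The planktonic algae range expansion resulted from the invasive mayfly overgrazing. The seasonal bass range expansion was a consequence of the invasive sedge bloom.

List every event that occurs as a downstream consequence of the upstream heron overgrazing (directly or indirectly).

Direct effects: the seasonal bass range expansion.
2 steps out: the migratory heron habitat loss.
3 steps out: the dragonfly die-off, the coastal algae displacement.
4 steps out: the benthic carp population surge, the macrophyte population surge, the invasive zooplankton die-off.
5 steps out: the upstream sedge recruitment failure.
Not reachable from it: the invasive mayfly overgrazing, the planktonic algae range expansion, the invasive algae habitat loss, the benthic macrophyte habitat loss, the invasive sedge bloom, the frog bloom.

the benthic carp population surge, the coastal algae displacement, the dragonfly die-off, the invasive zooplankton die-off, the macrophyte population surge, the migratory heron habitat loss, the seasonal bass range expansion, the upstream sedge recruitment failure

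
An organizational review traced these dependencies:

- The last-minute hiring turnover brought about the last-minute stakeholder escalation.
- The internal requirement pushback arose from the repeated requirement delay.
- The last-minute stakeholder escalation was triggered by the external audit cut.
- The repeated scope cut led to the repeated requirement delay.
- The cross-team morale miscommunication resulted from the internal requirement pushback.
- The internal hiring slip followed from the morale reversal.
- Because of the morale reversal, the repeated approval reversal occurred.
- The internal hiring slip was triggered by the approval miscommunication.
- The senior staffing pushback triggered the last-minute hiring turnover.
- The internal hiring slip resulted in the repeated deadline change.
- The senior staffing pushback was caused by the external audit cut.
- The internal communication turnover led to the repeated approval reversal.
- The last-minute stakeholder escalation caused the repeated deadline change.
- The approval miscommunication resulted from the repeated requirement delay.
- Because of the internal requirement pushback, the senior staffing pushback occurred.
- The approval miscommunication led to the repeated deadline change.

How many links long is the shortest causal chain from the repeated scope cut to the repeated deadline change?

Shortest chain: the repeated scope cut → the repeated requirement delay → the approval miscommunication → the repeated deadline change.

3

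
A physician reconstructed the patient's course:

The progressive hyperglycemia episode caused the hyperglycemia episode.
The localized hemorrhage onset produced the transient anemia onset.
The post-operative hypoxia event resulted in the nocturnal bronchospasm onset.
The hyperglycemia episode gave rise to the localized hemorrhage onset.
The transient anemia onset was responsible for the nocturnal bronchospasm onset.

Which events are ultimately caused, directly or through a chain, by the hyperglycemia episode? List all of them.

the localized hemorrhage onset, the nocturnal bronchospasm onset, the transient anemia onset

Direct effects: the localized hemorrhage onset.
2 steps out: the transient anemia onset.
3 steps out: the nocturnal bronchospasm onset.
Not reachable from it: the progressive hyperglycemia episode, the post-operative hypoxia event.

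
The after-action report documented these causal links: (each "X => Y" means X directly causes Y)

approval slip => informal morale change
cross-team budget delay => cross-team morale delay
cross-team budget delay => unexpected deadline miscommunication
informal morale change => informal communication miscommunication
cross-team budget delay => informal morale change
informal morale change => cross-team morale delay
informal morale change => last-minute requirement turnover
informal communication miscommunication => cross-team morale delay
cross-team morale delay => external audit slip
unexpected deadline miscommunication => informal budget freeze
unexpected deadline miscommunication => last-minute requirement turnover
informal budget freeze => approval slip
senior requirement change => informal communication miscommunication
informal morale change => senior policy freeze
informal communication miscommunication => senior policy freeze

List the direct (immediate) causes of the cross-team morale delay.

Upstream contributors include the unexpected deadline miscommunication, the informal budget freeze, the approval slip, the senior requirement change, but only the cross-team budget delay, the informal communication miscommunication, the informal morale change feed directly into the cross-team morale delay.

the cross-team budget delay, the informal communication miscommunication, the informal morale change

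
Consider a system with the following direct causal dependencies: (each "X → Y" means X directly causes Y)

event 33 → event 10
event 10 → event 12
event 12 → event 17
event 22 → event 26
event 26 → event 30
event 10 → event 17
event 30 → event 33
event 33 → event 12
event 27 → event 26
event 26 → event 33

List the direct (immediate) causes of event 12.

event 10, event 33

Upstream contributors include event 22, event 26, event 30, event 27, but only event 10, event 33 feed directly into event 12.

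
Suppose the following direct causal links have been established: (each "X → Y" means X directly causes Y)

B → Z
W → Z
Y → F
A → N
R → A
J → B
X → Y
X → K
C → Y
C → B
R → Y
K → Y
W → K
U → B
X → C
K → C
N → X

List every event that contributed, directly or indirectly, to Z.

A, B, C, J, K, N, R, U, W, X

Immediate causes of Z: W, B.
Further upstream: R, A, J, N, X, K, C, U.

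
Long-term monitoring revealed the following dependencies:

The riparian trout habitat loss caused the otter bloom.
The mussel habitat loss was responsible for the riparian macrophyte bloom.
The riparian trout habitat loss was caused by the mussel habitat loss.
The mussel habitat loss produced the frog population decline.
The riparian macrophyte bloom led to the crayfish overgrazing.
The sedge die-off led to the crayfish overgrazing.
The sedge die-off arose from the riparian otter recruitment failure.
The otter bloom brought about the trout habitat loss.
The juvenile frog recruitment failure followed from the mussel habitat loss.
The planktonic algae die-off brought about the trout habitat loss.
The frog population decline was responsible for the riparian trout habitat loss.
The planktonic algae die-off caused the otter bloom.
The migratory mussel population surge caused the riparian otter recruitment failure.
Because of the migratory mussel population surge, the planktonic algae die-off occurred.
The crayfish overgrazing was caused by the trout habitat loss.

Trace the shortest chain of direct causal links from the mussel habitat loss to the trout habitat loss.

the mussel habitat loss → the riparian trout habitat loss
the riparian trout habitat loss → the otter bloom
the otter bloom → the trout habitat loss
Length: 3 steps.

the mussel habitat loss → the riparian trout habitat loss → the otter bloom → the trout habitat loss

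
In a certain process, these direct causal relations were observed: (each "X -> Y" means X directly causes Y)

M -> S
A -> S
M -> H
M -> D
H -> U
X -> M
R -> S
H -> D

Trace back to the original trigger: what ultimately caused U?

X

Tracing upstream from U: U ← H ← M ← X.
X has no stated cause, so it is the root.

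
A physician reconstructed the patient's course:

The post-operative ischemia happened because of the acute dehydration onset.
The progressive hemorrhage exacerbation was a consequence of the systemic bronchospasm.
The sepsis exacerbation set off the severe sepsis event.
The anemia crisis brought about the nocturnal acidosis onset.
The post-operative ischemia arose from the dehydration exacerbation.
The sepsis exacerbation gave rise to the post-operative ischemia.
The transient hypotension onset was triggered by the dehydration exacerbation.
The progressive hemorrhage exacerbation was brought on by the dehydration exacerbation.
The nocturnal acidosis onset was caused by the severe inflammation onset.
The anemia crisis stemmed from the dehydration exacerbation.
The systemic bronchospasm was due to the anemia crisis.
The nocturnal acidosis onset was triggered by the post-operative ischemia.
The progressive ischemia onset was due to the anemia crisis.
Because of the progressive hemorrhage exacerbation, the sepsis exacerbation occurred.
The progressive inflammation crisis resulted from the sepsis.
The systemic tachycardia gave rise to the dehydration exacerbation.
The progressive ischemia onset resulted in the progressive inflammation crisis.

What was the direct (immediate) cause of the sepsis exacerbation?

the progressive hemorrhage exacerbation

Upstream contributors include the systemic tachycardia, the dehydration exacerbation, the anemia crisis, the systemic bronchospasm, but only the progressive hemorrhage exacerbation feeds directly into the sepsis exacerbation.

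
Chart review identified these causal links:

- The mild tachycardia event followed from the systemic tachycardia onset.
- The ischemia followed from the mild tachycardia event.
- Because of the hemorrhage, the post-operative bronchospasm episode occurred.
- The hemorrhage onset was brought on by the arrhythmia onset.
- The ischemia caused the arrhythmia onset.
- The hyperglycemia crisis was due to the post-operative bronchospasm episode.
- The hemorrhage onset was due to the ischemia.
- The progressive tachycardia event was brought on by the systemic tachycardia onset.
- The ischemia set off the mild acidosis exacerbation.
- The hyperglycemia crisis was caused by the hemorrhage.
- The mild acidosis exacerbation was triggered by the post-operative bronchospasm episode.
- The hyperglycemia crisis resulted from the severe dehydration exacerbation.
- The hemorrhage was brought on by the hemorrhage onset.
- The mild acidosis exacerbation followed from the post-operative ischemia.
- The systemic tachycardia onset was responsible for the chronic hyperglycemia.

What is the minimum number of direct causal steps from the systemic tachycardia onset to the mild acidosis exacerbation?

3

Shortest chain: the systemic tachycardia onset → the mild tachycardia event → the ischemia → the mild acidosis exacerbation.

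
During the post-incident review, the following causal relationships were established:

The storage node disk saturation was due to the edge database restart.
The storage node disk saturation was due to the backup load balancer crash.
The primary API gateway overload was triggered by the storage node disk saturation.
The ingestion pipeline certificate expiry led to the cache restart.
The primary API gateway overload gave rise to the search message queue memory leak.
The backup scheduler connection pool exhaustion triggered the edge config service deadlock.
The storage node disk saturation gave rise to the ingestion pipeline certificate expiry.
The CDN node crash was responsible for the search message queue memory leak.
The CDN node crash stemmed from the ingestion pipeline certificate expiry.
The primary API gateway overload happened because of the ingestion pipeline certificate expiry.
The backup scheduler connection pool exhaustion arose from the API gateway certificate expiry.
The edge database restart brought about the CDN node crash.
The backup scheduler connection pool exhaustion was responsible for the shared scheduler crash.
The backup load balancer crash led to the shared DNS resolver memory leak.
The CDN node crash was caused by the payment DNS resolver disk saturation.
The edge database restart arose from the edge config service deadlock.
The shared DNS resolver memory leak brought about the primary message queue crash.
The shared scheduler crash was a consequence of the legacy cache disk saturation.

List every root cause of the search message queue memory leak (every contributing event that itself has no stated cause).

Tracing upstream from the search message queue memory leak: the search message queue memory leak ← the CDN node crash ← the edge database restart ← the edge config service deadlock ← the backup scheduler connection pool exhaustion ← the API gateway certificate expiry.
A separate upstream branch: the search message queue memory leak ← the primary API gateway overload ← the storage node disk saturation ← the backup load balancer crash.
A separate upstream branch: the search message queue memory leak ← the CDN node crash ← the payment DNS resolver disk saturation.
Each of those chain origins has no stated cause.

the API gateway certificate expiry, the backup load balancer crash, the payment DNS resolver disk saturation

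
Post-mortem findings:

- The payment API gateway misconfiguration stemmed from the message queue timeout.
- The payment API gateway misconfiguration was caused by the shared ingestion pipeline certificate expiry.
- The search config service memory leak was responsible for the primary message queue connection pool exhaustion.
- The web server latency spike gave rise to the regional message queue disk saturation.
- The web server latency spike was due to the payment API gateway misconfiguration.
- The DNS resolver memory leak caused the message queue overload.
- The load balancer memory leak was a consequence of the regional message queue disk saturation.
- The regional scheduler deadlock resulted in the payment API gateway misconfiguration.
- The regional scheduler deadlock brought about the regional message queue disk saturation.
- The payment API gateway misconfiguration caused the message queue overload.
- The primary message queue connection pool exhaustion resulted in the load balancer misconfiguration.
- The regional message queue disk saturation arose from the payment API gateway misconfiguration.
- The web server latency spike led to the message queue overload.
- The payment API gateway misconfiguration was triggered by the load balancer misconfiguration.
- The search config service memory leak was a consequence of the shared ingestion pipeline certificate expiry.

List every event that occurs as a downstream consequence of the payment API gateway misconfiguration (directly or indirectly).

Direct effects: the web server latency spike, the regional message queue disk saturation, the message queue overload.
2 steps out: the load balancer memory leak.
Not reachable from it: the message queue timeout, the regional scheduler deadlock, the shared ingestion pipeline certificate expiry, the search config service memory leak, the primary message queue connection pool exhaustion, the load balancer misconfiguration, the DNS resolver memory leak.

the load balancer memory leak, the message queue overload, the regional message queue disk saturation, the web server latency spike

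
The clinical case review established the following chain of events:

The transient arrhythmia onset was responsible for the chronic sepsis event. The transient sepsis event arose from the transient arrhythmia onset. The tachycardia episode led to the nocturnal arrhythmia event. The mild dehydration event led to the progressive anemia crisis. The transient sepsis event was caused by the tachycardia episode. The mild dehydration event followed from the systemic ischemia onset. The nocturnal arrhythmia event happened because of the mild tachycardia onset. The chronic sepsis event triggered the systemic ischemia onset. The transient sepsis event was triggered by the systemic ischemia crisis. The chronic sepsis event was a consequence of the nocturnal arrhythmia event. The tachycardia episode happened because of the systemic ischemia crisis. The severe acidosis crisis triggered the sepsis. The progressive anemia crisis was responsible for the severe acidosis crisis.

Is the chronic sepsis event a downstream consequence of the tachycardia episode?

There is a causal chain: the tachycardia episode → the nocturnal arrhythmia event → the chronic sepsis event.

Yes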